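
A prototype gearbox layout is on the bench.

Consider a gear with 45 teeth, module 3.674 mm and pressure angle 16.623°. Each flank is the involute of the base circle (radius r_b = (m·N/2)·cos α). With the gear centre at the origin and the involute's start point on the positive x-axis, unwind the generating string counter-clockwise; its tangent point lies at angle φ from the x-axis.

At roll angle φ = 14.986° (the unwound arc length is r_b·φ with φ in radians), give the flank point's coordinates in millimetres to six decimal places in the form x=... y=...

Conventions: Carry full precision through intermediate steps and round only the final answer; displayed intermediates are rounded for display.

x=81.873514 y=0.469219

class = single-mesh tooth geometry [base-circle involute, m = 3.674, 45T]
pitch radius r_p = m·N/2 = 3.674·45/2 = 82.665000
base radius r_b = r_p·cos α = 82.665000·cos 16.623° = 79.210249
roll angle φ = 14.986° = 0.26155504 rad
x = r_b·(cos φ + φ·sin φ) = 81.873514
y = r_b·(sin φ − φ·cos φ) = 0.469219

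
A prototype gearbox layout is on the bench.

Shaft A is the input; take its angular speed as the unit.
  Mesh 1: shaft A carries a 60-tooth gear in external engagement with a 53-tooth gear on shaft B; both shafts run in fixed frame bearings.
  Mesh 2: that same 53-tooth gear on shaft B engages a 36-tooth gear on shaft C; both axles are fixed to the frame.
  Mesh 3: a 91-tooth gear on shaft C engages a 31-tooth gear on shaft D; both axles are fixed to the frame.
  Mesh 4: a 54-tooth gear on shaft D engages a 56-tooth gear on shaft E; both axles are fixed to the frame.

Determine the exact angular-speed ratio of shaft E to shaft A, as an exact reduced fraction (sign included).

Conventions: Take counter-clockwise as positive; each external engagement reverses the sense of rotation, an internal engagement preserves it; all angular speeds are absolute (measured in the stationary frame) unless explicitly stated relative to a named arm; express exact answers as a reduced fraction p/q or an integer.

585/124

class = fixed-axis compound train [4 meshes; 4 ratios multiply, 4 sense flips]
mesh 1 [60T→53T]: running ratio 60/53, sense −
mesh 2 [53T→36T]: running ratio 5/3, sense +
mesh 3 [91T→31T]: running ratio 455/93, sense −
mesh 4 [54T→56T]: running ratio 585/124, sense +
ω_out/ω_in = 585/124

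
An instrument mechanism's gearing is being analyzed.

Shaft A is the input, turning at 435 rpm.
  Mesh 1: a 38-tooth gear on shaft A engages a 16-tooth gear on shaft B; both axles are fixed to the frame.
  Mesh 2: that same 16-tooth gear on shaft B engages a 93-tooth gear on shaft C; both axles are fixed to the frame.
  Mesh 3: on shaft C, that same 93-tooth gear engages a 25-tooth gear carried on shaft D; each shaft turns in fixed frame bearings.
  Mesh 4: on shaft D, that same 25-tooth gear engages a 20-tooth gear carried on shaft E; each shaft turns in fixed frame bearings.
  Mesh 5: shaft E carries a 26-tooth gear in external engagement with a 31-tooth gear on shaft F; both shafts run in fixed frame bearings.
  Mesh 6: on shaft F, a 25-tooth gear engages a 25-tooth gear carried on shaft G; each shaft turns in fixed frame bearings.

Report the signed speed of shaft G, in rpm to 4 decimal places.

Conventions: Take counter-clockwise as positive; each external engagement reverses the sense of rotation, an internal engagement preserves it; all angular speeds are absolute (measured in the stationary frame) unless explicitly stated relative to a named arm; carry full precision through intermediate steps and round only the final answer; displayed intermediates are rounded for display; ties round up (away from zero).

+693.1935 rpm

recognized (7 fixed axles, 6 meshes): fixed-axis compound train
mesh 1 [38T→16T]: ω = 435.0000×38/16 = 1033.1250 rpm, sense flips to −
mesh 2 [16T→93T]: ω = 1033.1250×16/93 = 177.7419 rpm, sense flips to +
mesh 3 [93T→25T]: ω = 177.7419×93/25 = 661.2000 rpm, sense flips to −
mesh 4 [25T→20T]: ω = 661.2000×25/20 = 826.5000 rpm, sense flips to +
mesh 5 [26T→31T]: ω = 826.5000×26/31 = 693.1935 rpm, sense flips to −
mesh 6 [25T→25T]: ω = 693.1935×25/25 = 693.1935 rpm, sense flips to +
signed output speed = +693.1935 rpm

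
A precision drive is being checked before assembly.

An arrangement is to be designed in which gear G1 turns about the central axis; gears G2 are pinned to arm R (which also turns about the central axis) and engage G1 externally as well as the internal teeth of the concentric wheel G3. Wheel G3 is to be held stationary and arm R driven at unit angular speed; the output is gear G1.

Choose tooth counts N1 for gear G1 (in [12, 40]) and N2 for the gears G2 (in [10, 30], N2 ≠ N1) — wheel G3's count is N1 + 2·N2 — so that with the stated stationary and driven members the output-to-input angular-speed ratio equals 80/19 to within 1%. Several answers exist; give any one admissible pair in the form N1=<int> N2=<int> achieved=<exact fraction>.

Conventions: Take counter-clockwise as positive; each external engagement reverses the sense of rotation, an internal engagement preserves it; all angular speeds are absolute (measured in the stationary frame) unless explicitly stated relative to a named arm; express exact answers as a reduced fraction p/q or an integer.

design class (target 80/19): planetary set
Willis with ω_ring = 0: ω_sun/ω_arm = (N1+N3)/N1; set equal to 80/19  ⇒  N3/N1 = 80/19 − 1 = 61/19
N3 = N1 + 2·N2  ⇒  N2/N1 = (N3/N1 − 1)/2 = (61/19 − 1)/2 = 21/19
smallest multiple with N1 ≥ 12 and N2 ≥ 10: k = 1  ⇒  N1 = 1·19 = 19, N2 = 1·21 = 21 (N1 ≤ 40, N2 ≤ 30, N2 ≠ N1 ✓), N3 = 19 + 2·21 = 61
check: (N1+N3)/N1 with N1 = 19, N3 = 61 gives 80/19; |achieved − target| = 0 ≤ 4/95 ✓

N1=19 N2=21 achieved=80/19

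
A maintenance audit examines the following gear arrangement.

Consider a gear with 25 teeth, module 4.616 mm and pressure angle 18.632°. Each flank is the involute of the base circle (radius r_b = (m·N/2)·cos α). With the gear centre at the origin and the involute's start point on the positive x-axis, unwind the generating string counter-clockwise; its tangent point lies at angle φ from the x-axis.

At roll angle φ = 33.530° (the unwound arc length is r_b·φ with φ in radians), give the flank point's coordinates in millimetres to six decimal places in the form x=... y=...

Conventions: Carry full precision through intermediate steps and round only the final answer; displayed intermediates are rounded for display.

x=63.251907 y=3.529077

single-mesh involute tooth geometry (25T wheel at module 4.616)
pitch radius r_p = m·N/2 = 4.616·25/2 = 57.700000
base radius r_b = r_p·cos α = 57.700000·cos 18.632° = 54.675950
roll angle φ = 33.530° = 0.58520890 rad
x = r_b·(cos φ + φ·sin φ) = 63.251907
y = r_b·(sin φ − φ·cos φ) = 3.529077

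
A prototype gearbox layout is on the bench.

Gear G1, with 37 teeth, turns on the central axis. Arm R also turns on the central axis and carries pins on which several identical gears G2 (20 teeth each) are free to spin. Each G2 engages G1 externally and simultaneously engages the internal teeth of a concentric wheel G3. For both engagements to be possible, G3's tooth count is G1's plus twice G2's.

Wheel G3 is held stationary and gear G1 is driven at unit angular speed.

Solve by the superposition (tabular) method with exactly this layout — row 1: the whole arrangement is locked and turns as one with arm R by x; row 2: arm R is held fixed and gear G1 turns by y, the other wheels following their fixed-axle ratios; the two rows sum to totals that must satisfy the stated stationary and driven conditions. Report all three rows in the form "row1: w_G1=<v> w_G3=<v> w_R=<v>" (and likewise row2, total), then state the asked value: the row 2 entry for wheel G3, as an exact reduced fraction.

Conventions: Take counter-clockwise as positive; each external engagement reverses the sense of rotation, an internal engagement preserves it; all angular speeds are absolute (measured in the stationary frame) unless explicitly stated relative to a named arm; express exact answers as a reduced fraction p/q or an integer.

recognized (axles ride arm R): planetary set, 37/20/77 teeth
superposition row 1 [locked train]: every member turns x
row 2: sun turns y, ring = −(37/77)·y, arm 0
boundary: total ω_ring = x − (37/77)·y = 0 and total ω_sun = x + y = 1  ⇒  y = 77/114, x = 37/114
row 2 ring = −(37/77)·77/114 = -37/114
totals (row 1 + row 2): sun 37/114 + 77/114 = 1, ring 37/114 + (-37/114) = 0, arm 37/114 + 0 = 37/114
asked cell (row2, ring) = -37/114

row1: w_G1=37/114 w_G3=37/114 w_R=37/114
row2: w_G1=77/114 w_G3=-37/114 w_R=0
total: w_G1=1 w_G3=0 w_R=37/114
asked value: -37/114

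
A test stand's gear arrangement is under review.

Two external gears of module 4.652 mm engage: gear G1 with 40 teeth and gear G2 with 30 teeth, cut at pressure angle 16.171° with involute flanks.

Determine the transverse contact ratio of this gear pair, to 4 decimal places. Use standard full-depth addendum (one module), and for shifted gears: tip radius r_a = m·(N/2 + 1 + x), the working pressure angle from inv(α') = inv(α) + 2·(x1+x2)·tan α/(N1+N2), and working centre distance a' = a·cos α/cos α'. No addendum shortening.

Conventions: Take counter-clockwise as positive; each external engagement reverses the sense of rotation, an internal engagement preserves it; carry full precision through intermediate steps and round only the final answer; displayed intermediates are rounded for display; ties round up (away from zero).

1.8891

class = single-mesh tooth geometry [involute pair 40T × 30T, m = 4.652]
base radii: r_b1 = 89.358851, r_b2 = 67.019138
tip radii: r_a1 = 97.692000, r_a2 = 74.432000
no profile shift: α' = α, a' = a
action lengths: √(r_a1²−r_b1²) = 39.480661, √(r_a2²−r_b2²) = 32.381441
base pitch p_b = π·m·cos α = 14.036456
CR = (39.480661 + 32.381441 − 162.820000·sin 16.17100°)/14.036456 = 1.889075
contact ratio ≈ 1.8891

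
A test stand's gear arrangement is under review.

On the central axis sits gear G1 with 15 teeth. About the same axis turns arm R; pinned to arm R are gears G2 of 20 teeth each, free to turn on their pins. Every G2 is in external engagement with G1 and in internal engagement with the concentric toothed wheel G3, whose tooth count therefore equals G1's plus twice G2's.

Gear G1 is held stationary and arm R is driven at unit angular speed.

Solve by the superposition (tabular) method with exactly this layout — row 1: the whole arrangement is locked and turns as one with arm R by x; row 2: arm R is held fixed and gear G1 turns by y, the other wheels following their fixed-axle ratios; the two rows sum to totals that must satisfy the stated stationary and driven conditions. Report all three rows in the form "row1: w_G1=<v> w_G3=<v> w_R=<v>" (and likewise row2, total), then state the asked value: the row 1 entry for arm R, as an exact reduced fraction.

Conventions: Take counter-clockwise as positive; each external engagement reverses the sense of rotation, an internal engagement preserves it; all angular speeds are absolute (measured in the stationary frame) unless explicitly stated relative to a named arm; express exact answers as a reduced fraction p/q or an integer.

class = planetary set [G3 = 15+2·20 = 55; Willis about the carrier]
row 1: whole set turns with the arm by x
superposition row 2 [arm held]: sun y, ring −(15/55)·y, arm 0
boundary: total ω_sun = x + y = 0 and total ω_arm = x = 1  ⇒  y = -1, x = 1
row 2 ring = −(15/55)·(-1) = 3/11
totals (row 1 + row 2): sun 1 + (-1) = 0, ring 1 + 3/11 = 14/11, arm 1 + 0 = 1
asked cell (row1, arm) = 1

row1: w_G1=1 w_G3=1 w_R=1
row2: w_G1=-1 w_G3=3/11 w_R=0
total: w_G1=0 w_G3=14/11 w_R=1
asked value: 1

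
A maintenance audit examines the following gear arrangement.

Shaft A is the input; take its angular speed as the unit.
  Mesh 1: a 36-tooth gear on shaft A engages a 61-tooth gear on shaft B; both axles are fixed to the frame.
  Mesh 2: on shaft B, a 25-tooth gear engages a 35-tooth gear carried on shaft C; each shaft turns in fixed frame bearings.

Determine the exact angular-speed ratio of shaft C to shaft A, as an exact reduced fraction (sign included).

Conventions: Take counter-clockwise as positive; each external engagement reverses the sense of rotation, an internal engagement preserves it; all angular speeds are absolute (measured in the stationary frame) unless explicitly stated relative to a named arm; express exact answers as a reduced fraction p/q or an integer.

180/427

class = fixed-axis compound train [2 meshes; 2 ratios multiply, 2 sense flips]
mesh 1 [36T→61T]: running ratio 36/61, sense −
mesh 2 [25T→35T]: running ratio 180/427, sense +
ω_out/ω_in = 180/427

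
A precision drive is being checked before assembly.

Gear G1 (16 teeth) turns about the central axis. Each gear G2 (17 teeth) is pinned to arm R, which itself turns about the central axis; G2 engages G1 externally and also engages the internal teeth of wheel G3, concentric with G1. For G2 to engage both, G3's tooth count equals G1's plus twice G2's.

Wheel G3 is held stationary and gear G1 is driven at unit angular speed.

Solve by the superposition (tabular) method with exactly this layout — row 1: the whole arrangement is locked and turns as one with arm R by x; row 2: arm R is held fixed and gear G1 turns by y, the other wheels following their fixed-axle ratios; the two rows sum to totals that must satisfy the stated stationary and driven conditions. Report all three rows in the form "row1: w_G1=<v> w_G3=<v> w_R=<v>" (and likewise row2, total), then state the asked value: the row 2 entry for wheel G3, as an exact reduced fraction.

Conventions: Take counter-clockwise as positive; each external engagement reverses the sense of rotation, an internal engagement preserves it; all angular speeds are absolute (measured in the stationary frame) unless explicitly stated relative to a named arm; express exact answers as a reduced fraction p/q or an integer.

row1: w_G1=8/33 w_G3=8/33 w_R=8/33
row2: w_G1=25/33 w_G3=-8/33 w_R=0
total: w_G1=1 w_G3=0 w_R=8/33
asked value: -8/33

class = planetary set [G3 = 16+2·17 = 50; Willis about the carrier]
superposition row 1 [locked train]: every member turns x
row 2 (arm held, sun turns y): ω_ring = −(16/50)·y, ω_arm = 0
boundary: total ω_ring = x − (16/50)·y = 0 and total ω_sun = x + y = 1  ⇒  y = 25/33, x = 8/33
row 2 ring = −(16/50)·25/33 = -8/33
totals (row 1 + row 2): sun 8/33 + 25/33 = 1, ring 8/33 + (-8/33) = 0, arm 8/33 + 0 = 8/33
asked cell (row2, ring) = -8/33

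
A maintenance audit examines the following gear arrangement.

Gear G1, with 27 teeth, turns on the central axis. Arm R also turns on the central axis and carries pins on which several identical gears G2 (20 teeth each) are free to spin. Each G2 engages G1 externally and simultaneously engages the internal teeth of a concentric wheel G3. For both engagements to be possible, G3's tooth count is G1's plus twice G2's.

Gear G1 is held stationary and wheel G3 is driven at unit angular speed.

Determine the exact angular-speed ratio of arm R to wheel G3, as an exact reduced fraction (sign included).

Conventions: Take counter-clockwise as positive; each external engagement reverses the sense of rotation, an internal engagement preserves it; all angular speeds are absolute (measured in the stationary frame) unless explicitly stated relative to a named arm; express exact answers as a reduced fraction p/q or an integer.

planetary set (27T centre, 20T on arm, 67T internal) — Willis relation
ring teeth: 27 + 2·20 = 67
27(ω_sun−ω_arm) = −67(ω_ring−ω_arm),  ω_sun = 0, ω_ring = 1
27(0−ω_arm) = −67(1−ω_arm)  ⇒  94·ω_arm = 67  ⇒  ω_arm = 67/94
ω_out/ω_in = 67/94

67/94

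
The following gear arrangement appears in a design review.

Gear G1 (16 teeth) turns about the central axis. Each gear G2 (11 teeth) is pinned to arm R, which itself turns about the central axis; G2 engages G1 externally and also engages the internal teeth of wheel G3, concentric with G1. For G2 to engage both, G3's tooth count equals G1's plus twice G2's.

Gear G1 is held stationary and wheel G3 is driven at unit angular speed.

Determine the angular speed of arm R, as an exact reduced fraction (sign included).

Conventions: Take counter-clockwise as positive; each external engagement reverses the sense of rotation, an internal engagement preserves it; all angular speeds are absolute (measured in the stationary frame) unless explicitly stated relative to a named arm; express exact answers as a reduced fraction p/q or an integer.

19/27

class = planetary set [G3 = 16+2·11 = 38; Willis about the carrier]
ring teeth: 16 + 2·11 = 38
16(ω_sun−ω_arm) = −38(ω_ring−ω_arm),  ω_sun = 0, ω_ring = 1
16(0−ω_arm) = −38(1−ω_arm)  ⇒  54·ω_arm = 38  ⇒  ω_arm = 19/27
exact speed ratio = 19/27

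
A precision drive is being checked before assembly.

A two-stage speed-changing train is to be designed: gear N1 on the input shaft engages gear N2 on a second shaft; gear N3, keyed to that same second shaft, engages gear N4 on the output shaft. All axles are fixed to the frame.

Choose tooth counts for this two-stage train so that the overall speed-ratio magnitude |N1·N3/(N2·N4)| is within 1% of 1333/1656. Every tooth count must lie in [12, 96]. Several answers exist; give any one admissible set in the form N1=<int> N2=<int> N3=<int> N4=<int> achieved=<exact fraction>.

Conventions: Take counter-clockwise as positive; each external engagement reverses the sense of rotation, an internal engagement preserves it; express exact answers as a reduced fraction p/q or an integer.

2-stage fixed-axis compound train for ratio 1333/1656
target = 1333/1656 in lowest terms: an exact hit needs N1·N3 = k·1333 and N2·N4 = k·1656 for one integer k, every count in [12, 96]; additionally prefer no 1:1 stage (N1 ≠ N2, N3 ≠ N4)
k = 1: N1·N3 = 1333 = 31·43, N2·N4 = 1656 = 18·92
achieved = 31·43/(18·92) = 1333/1656; |achieved − target| = 0 ≤ 1333/165600 ✓

N1=31 N2=18 N3=43 N4=92 achieved=1333/1656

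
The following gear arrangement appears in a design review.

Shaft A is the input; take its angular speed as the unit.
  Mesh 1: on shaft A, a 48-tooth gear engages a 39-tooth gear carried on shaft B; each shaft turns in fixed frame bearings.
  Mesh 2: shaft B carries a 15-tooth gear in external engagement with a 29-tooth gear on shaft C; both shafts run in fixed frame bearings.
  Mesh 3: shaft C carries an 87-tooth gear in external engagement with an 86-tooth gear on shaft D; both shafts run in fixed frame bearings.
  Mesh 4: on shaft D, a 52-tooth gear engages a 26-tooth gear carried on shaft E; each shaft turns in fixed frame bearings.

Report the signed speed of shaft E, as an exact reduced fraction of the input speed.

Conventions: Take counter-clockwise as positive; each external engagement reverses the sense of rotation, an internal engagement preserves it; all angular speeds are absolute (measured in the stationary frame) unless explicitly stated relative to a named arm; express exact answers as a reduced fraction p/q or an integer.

4-mesh fixed-axis compound train (all bearings frame-fixed)
mesh 1 [48T→39T]: |ω|/ω_in = 1×48/39 = 16/13, sense flips to −
mesh 2 [15T→29T]: |ω|/ω_in = (16/13)×15/29 = 240/377, sense flips to +
mesh 3 [87T→86T]: |ω|/ω_in = (240/377)×87/86 = 360/559, sense flips to −
mesh 4 [52T→26T]: |ω|/ω_in = (360/559)×52/26 = 720/559, sense flips to +
signed output speed (× input speed) = 720/559

720/559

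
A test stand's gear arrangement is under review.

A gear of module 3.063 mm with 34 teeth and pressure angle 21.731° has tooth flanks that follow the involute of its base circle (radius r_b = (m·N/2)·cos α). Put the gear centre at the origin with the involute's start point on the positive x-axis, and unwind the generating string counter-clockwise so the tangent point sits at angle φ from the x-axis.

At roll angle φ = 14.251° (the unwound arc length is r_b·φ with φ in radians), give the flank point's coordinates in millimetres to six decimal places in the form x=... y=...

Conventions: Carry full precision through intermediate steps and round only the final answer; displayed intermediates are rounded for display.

x=49.843597 y=0.246569

class = single-mesh tooth geometry [base-circle involute, m = 3.063, 34T]
pitch radius r_p = m·N/2 = 3.063·34/2 = 52.071000
base radius r_b = r_p·cos α = 52.071000·cos 21.731° = 48.370438
roll angle φ = 14.251° = 0.24872687 rad
x = r_b·(cos φ + φ·sin φ) = 49.843597
y = r_b·(sin φ − φ·cos φ) = 0.246569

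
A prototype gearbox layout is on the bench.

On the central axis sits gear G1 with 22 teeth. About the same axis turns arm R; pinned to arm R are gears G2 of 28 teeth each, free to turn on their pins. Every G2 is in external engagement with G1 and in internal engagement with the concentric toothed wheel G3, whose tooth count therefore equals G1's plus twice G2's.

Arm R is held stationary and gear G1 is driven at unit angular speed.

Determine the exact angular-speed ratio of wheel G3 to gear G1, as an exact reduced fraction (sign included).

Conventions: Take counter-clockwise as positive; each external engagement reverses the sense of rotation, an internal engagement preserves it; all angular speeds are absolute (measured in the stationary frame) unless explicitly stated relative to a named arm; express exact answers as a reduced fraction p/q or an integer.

recognized (axles ride arm R): planetary set, 22/28/78 teeth
ring teeth: 22 + 2·28 = 78
22(ω_sun−ω_arm) = −78(ω_ring−ω_arm),  ω_arm = 0, ω_sun = 1
ω_ring = 0 − (22/78)(1−0) = -11/39
ω_out/ω_in = -11/39

-11/39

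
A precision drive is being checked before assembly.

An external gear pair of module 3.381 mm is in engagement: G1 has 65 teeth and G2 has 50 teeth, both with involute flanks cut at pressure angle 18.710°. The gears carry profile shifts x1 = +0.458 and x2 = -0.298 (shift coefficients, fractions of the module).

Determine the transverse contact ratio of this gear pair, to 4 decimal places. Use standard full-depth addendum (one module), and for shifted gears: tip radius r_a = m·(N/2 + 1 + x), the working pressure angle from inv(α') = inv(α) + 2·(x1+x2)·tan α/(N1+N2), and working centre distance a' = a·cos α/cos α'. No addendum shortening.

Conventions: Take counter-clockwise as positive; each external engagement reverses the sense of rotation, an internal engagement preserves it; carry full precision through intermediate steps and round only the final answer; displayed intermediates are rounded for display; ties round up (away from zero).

single-mesh involute tooth geometry (65T engaging 50T at module 3.381)
base radii: r_b1 = 104.075683, r_b2 = 80.058218
tip radii: r_a1 = 114.811998, r_a2 = 86.898462
inv(α') = inv(18.710°) + 2·(+0.458-0.298)·tan α/(65+50) = 0.01306717  ⇒  α' = 19.16854°
a' = a·cos α / cos α' = 194.4075·cos 18.710°/cos 19.16854° = 194.942119
action lengths: √(r_a1²−r_b1²) = 48.477284, √(r_a2²−r_b2²) = 33.793853
base pitch p_b = π·m·cos α = 10.060412
CR = (48.477284 + 33.793853 − 194.942119·sin 19.16854°)/10.060412 = 1.815260
contact ratio ≈ 1.8153

1.8153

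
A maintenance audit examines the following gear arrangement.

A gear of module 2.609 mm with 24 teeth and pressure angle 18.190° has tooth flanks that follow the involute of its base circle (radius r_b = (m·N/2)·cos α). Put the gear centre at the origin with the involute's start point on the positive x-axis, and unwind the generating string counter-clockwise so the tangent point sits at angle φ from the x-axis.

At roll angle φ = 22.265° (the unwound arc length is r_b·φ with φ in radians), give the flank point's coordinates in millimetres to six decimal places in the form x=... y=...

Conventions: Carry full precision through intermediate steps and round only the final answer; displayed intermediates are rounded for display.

x=31.905107 y=0.573057

topology: single-mesh involute geometry — m = 2.609, N = 24
pitch radius r_p = m·N/2 = 2.609·24/2 = 31.308000
base radius r_b = r_p·cos α = 31.308000·cos 18.190° = 29.743431
roll angle φ = 22.265° = 0.38859756 rad
x = r_b·(cos φ + φ·sin φ) = 31.905107
y = r_b·(sin φ − φ·cos φ) = 0.573057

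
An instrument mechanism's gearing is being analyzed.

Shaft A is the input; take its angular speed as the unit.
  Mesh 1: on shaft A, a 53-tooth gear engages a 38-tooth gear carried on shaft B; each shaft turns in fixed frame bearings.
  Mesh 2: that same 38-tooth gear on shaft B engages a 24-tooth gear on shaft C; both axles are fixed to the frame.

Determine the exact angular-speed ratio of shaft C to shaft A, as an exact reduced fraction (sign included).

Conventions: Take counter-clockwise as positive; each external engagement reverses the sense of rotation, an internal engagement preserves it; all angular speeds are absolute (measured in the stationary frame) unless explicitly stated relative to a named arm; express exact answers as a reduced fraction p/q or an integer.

class = fixed-axis compound train [2 meshes; 2 ratios multiply, 2 sense flips]
mesh 1 [53T→38T]: running ratio 53/38, sense −
mesh 2 [38T→24T]: running ratio 53/24, sense +
ω_out/ω_in = 53/24

53/24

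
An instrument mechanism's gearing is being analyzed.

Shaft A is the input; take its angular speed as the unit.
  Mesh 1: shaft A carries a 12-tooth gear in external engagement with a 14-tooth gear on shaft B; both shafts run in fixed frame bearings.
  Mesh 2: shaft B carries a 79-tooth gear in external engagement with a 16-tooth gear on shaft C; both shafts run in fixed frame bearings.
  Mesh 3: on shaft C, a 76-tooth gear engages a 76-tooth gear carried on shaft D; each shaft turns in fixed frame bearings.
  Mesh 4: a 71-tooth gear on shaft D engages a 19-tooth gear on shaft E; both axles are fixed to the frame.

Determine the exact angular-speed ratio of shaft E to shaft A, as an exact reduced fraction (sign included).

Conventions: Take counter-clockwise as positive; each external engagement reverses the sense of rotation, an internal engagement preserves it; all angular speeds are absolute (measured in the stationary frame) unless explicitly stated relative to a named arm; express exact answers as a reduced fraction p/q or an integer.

16827/1064

class = fixed-axis compound train [4 meshes; 4 ratios multiply, 4 sense flips]
mesh 1 [12T→14T]: running ratio 6/7, sense −
mesh 2 [79T→16T]: running ratio 237/56, sense +
mesh 3 [76T→76T]: running ratio 237/56, sense −
mesh 4 [71T→19T]: running ratio 16827/1064, sense +
ω_out/ω_in = 16827/1064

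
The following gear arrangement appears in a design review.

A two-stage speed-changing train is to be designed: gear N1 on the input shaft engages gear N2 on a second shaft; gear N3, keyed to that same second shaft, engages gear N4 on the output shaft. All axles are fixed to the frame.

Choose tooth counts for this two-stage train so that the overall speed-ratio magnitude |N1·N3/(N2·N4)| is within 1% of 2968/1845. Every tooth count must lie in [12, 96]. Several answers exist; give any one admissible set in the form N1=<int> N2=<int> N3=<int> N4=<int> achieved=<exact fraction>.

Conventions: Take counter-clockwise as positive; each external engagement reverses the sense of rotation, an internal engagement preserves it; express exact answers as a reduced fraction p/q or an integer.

design class (target 2968/1845): fixed-axis compound train
target = 2968/1845 in lowest terms: an exact hit needs N1·N3 = k·2968 and N2·N4 = k·1845 for one integer k, every count in [12, 96]; additionally prefer no 1:1 stage (N1 ≠ N2, N3 ≠ N4)
k = 1: N1·N3 = 2968 = 53·56, N2·N4 = 1845 = 41·45
achieved = 53·56/(41·45) = 2968/1845; |achieved − target| = 0 ≤ 742/46125 ✓

N1=53 N2=41 N3=56 N4=45 achieved=2968/1845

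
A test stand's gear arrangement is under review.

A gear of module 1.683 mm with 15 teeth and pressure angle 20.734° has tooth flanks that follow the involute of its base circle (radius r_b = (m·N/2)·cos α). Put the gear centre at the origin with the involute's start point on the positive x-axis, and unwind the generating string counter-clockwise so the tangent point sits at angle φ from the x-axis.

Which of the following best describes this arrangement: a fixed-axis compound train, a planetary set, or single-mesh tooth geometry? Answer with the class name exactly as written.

recognized (one wheel, involute flank): single-mesh tooth geometry, m = 1.683, N = 15
classification: single-mesh tooth geometry

single-mesh tooth geometry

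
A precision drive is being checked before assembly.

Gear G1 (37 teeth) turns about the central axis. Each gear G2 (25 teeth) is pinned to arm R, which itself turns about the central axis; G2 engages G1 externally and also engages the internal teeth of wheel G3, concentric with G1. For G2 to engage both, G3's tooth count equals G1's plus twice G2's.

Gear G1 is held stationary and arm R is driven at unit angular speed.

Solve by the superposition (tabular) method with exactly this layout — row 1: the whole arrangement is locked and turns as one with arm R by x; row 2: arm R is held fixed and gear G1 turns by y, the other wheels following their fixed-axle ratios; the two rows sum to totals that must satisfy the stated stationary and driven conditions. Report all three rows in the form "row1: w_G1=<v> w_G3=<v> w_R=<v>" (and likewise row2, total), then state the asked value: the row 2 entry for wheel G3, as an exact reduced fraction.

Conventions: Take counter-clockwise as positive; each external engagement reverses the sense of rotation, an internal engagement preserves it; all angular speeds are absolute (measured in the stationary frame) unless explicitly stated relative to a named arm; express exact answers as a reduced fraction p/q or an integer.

row1: w_G1=1 w_G3=1 w_R=1
row2: w_G1=-1 w_G3=37/87 w_R=0
total: w_G1=0 w_G3=124/87 w_R=1
asked value: 37/87

class = planetary set [G3 = 37+2·25 = 87; Willis about the carrier]
row 1: whole set turns with the arm by x
superposition row 2 [arm held]: sun y, ring −(37/87)·y, arm 0
boundary: total ω_sun = x + y = 0 and total ω_arm = x = 1  ⇒  y = -1, x = 1
row 2 ring = −(37/87)·(-1) = 37/87
totals (row 1 + row 2): sun 1 + (-1) = 0, ring 1 + 37/87 = 124/87, arm 1 + 0 = 1
asked cell (row2, ring) = 37/87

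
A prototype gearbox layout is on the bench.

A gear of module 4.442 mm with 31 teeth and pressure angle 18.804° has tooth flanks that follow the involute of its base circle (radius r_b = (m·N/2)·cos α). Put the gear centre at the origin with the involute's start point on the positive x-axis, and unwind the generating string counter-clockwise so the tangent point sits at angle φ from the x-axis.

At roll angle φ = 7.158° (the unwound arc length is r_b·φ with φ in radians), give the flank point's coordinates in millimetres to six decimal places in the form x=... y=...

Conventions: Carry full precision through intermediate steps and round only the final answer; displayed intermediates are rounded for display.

topology: single-mesh involute geometry — m = 4.442, N = 31
pitch radius r_p = m·N/2 = 4.442·31/2 = 68.851000
base radius r_b = r_p·cos α = 68.851000·cos 18.804° = 65.176199
roll angle φ = 7.158° = 0.12493067 rad
x = r_b·(cos φ + φ·sin φ) = 65.682840
y = r_b·(sin φ − φ·cos φ) = 0.042296

x=65.682840 y=0.042296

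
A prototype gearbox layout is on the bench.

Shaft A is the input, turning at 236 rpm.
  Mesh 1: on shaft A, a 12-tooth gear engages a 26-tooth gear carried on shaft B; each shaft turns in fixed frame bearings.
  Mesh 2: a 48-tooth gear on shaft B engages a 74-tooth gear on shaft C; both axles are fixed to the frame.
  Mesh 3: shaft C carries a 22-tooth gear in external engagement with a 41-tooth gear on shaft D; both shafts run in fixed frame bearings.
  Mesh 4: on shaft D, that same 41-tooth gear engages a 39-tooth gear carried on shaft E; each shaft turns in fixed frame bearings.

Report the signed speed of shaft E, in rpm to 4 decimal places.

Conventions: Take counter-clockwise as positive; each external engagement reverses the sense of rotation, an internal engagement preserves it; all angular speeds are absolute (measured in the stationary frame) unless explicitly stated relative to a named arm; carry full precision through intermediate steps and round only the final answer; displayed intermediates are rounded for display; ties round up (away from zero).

recognized (5 fixed axles, 4 meshes): fixed-axis compound train
mesh 1 [12T→26T]: ω = 236.0000×12/26 = 108.9231 rpm, sense flips to −
mesh 2 [48T→74T]: ω = 108.9231×48/74 = 70.6528 rpm, sense flips to +
mesh 3 [22T→41T]: ω = 70.6528×22/41 = 37.9113 rpm, sense flips to −
mesh 4 [41T→39T]: ω = 37.9113×41/39 = 39.8554 rpm, sense flips to +
signed output speed = +39.8554 rpm

+39.8554 rpm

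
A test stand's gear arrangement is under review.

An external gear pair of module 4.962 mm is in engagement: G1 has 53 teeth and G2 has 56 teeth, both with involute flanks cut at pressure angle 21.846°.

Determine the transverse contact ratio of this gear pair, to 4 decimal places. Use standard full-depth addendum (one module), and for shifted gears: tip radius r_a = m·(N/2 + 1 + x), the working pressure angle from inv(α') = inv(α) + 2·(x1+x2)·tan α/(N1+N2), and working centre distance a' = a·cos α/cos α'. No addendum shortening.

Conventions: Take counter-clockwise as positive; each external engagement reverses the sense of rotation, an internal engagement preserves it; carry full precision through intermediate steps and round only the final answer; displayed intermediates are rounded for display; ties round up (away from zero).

1.6752

class = single-mesh tooth geometry [involute pair 53T × 56T, m = 4.962]
base radii: r_b1 = 122.050142, r_b2 = 128.958641
tip radii: r_a1 = 136.455000, r_a2 = 143.898000
no profile shift: α' = α, a' = a
action lengths: √(r_a1²−r_b1²) = 61.022371, √(r_a2²−r_b2²) = 63.845934
base pitch p_b = π·m·cos α = 14.469126
CR = (61.022371 + 63.845934 − 270.429000·sin 21.84600°)/14.469126 = 1.675161
contact ratio ≈ 1.6752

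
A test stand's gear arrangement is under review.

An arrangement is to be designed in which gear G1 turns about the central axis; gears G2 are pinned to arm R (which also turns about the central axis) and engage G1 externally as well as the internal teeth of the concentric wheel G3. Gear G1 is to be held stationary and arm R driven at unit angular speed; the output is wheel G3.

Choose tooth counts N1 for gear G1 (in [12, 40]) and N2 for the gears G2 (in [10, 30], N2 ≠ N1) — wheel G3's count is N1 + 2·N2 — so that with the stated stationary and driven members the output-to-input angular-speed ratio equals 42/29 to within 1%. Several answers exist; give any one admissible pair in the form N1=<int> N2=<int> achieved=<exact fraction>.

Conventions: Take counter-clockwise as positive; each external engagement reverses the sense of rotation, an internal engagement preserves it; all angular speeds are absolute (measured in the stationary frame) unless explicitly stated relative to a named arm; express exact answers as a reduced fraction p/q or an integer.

planetary set to be sized for 42/29 (Willis relation)
Willis with ω_sun = 0: ω_ring/ω_arm = (N1+N3)/N3; set equal to 42/29  ⇒  N3/N1 = 1/(42/29 − 1) = 29/13
N3 = N1 + 2·N2  ⇒  N2/N1 = (N3/N1 − 1)/2 = (29/13 − 1)/2 = 8/13
smallest multiple with N1 ≥ 12 and N2 ≥ 10: k = 2  ⇒  N1 = 2·13 = 26, N2 = 2·8 = 16 (N1 ≤ 40, N2 ≤ 30, N2 ≠ N1 ✓), N3 = 26 + 2·16 = 58
check: (N1+N3)/N3 with N1 = 26, N3 = 58 gives 42/29; |achieved − target| = 0 ≤ 21/1450 ✓

N1=26 N2=16 achieved=42/29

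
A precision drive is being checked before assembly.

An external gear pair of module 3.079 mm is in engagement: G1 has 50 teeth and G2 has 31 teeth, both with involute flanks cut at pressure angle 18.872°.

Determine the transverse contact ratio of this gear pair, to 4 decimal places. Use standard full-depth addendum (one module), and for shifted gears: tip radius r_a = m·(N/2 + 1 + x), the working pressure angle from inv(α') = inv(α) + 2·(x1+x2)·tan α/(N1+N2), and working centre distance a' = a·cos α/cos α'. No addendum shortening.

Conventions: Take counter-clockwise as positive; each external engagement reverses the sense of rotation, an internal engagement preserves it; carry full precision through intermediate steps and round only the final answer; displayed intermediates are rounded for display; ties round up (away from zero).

topology: single-mesh involute geometry — m = 3.079, 50T/31T pair
base radii: r_b1 = 72.837097, r_b2 = 45.159000
tip radii: r_a1 = 80.054000, r_a2 = 50.803500
no profile shift: α' = α, a' = a
action lengths: √(r_a1²−r_b1²) = 33.217469, √(r_a2²−r_b2²) = 23.273597
base pitch p_b = π·m·cos α = 9.152980
CR = (33.217469 + 23.273597 − 124.699500·sin 18.87200°)/9.152980 = 1.765150
contact ratio ≈ 1.7652

1.7652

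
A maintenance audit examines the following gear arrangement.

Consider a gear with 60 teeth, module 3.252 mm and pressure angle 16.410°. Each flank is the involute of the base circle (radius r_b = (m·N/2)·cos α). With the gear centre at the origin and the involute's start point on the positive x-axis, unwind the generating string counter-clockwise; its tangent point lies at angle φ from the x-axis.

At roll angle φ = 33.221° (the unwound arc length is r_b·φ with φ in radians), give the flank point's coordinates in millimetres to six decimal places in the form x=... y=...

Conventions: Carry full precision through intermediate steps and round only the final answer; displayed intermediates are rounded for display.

single-mesh involute tooth geometry (60T wheel at module 3.252)
pitch radius r_p = m·N/2 = 3.252·60/2 = 97.560000
base radius r_b = r_p·cos α = 97.560000·cos 16.410° = 93.585862
roll angle φ = 33.221° = 0.57981583 rad
x = r_b·(cos φ + φ·sin φ) = 108.019347
y = r_b·(sin φ − φ·cos φ) = 5.878790

x=108.019347 y=5.878790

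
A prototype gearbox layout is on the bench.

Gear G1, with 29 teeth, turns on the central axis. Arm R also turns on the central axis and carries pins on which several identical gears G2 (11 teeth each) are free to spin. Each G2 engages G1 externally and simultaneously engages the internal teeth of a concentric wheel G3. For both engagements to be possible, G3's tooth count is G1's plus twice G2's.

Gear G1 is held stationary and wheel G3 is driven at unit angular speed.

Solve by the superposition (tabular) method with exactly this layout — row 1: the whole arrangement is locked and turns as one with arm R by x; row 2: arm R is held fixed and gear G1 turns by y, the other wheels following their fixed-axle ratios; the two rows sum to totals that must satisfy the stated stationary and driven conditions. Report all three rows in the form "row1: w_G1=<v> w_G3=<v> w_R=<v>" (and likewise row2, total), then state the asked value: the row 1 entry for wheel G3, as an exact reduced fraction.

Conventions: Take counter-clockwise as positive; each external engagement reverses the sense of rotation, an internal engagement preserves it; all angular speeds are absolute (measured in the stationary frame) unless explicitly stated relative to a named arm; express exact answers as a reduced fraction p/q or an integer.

topology: planetary set — G1 29T / G2 11T / G3 51T, arm = carrier (Willis)
row 1: whole set turns with the arm by x
row 2 — arm fixed, fixed-axis ratios: sun y, ring −(29/51)·y, arm 0
boundary: total ω_sun = x + y = 0 and total ω_ring = x − (29/51)·y = 1  ⇒  y = -51/80, x = 51/80
row 2 ring = −(29/51)·(-51/80) = 29/80
totals (row 1 + row 2): sun 51/80 + (-51/80) = 0, ring 51/80 + 29/80 = 1, arm 51/80 + 0 = 51/80
asked cell (row1, ring) = 51/80

row1: w_G1=51/80 w_G3=51/80 w_R=51/80
row2: w_G1=-51/80 w_G3=29/80 w_R=0
total: w_G1=0 w_G3=1 w_R=51/80
asked value: 51/80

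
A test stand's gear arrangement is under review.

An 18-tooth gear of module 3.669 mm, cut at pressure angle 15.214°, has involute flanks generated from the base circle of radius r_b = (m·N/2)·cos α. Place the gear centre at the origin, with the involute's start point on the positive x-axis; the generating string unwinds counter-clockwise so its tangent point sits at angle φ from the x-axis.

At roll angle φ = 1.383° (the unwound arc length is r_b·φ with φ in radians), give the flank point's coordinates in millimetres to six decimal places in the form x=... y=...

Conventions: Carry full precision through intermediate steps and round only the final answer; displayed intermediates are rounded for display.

x=31.872974 y=0.000149

topology: single-mesh involute geometry — m = 3.669, N = 18
pitch radius r_p = m·N/2 = 3.669·18/2 = 33.021000
base radius r_b = r_p·cos α = 33.021000·cos 15.214° = 31.863693
roll angle φ = 1.383° = 0.02413790 rad
x = r_b·(cos φ + φ·sin φ) = 31.872974
y = r_b·(sin φ − φ·cos φ) = 0.000149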